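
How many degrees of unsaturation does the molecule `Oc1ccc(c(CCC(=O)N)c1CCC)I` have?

Molecular formula from the SMILES: C12H16INO2.
DoU = (2C + 2 + N − H − X)/2 = (2·12 + 2 + 1 − 16 − 1)/2 = 10/2 = 5.
(Structurally: 1 ring(s) + 4 π bond(s) = 5.)

5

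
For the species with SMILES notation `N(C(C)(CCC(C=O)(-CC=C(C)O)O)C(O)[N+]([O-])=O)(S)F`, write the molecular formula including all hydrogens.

Heavy atoms from the SMILES: 11 C, 1 F, 2 N, 6 O, 1 S.
Implicit hydrogens by atom environment:
  3 × C: 2 H each → 6
  3 × C: 1 H each → 3
  3 × C: no H
  3 × O: 1 H each → 3
  2 × C: 3 H each → 6
  2 × O: no H
  1 × F: no H
  1 × N: no H
  1 × N (charge +1): no H
  1 × O (charge -1): no H
  1 × S: 1 H
  Total hydrogens = 19.
Molecular formula: C11H19FN2O6S

C11H19FN2O6S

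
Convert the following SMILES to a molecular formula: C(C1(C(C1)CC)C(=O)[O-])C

C8H13O2-

Heavy atoms from the SMILES: 8 C, 2 O.
Implicit hydrogens by atom environment:
  3 × C: 2 H each → 6
  2 × C: 3 H each → 6
  2 × C: no H
  1 × C: 1 H
  1 × O: no H
  1 × O (charge -1): no H
  Total hydrogens = 13.
Net charge -1.
Molecular formula: C8H13O2-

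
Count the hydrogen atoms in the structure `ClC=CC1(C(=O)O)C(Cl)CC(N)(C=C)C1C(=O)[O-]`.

Hydrogens are implicit in SMILES; fill each atom to its normal valence:
  5 × C: 1 H each → 5
  4 × C: no H
  2 × C: 2 H each → 4
  2 × Cl: no H
  2 × O: no H
  1 × N: 2 H
  1 × O: 1 H
  1 × O (charge -1): no H
  Total hydrogens = 12.

12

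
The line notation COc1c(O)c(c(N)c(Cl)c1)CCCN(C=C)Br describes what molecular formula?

Heavy atoms from the SMILES: 1 Br, 12 C, 1 Cl, 2 N, 2 O.
Implicit hydrogens by atom environment:
  5 × C (aromatic): no H
  4 × C: 2 H each → 8
  1 × Br: no H
  1 × C: 3 H
  1 × C (aromatic): 1 H
  1 × C: 1 H
  1 × Cl: no H
  1 × N: 2 H
  1 × N: no H
  1 × O: 1 H
  1 × O: no H
  Total hydrogens = 16.
Molecular formula: C12H16BrClN2O2

C12H16BrClN2O2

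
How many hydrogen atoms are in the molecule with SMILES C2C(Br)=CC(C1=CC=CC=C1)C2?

11

Hydrogens are implicit in SMILES; fill each atom to its normal valence:
  5 × C (aromatic): 1 H each → 5
  2 × C: 2 H each → 4
  2 × C: 1 H each → 2
  1 × Br: no H
  1 × C: no H
  1 × C (aromatic): no H
  Total hydrogens = 11.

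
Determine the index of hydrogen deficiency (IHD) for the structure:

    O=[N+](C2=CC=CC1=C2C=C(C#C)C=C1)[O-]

Molecular formula from the SMILES: C12H7NO2.
DoU = (2C + 2 + N − H − X)/2 = (2·12 + 2 + 1 − 7 − 0)/2 = 20/2 = 10.
(Structurally: 2 ring(s) + 8 π bond(s) = 10.)

10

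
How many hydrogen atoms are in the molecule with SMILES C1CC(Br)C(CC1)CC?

15

Hydrogens are implicit in SMILES; fill each atom to its normal valence:
  5 × C: 2 H each → 10
  2 × C: 1 H each → 2
  1 × Br: no H
  1 × C: 3 H
  Total hydrogens = 15.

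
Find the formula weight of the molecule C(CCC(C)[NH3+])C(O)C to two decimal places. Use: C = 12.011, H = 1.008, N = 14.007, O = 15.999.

132.23

Molecular formula: C7H18NO+.
M = 7×12.011 + 18×1.008 + 1×14.007 + 1×15.999 = 132.23 g/mol.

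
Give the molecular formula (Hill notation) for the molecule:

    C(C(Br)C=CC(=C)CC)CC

C10H17Br

Heavy atoms from the SMILES: 1 Br, 10 C.
Implicit hydrogens by atom environment:
  4 × C: 2 H each → 8
  3 × C: 1 H each → 3
  2 × C: 3 H each → 6
  1 × Br: no H
  1 × C: no H
  Total hydrogens = 17.
Molecular formula: C10H17Br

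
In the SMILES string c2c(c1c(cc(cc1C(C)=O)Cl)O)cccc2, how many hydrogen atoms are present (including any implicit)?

11

Hydrogens are implicit in SMILES; fill each atom to its normal valence:
  7 × C (aromatic): 1 H each → 7
  5 × C (aromatic): no H
  1 × C: 3 H
  1 × C: no H
  1 × Cl: no H
  1 × O: 1 H
  1 × O: no H
  Total hydrogens = 11.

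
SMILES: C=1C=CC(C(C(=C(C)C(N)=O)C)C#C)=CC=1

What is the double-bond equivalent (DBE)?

8

Molecular formula from the SMILES: C14H15NO.
DoU = (2C + 2 + N − H − X)/2 = (2·14 + 2 + 1 − 15 − 0)/2 = 16/2 = 8.
(Structurally: 1 ring(s) + 7 π bond(s) = 8.)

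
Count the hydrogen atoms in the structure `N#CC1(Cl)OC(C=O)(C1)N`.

Hydrogens are implicit in SMILES; fill each atom to its normal valence:
  3 × C: no H
  2 × O: no H
  1 × C: 2 H
  1 × C: 1 H
  1 × Cl: no H
  1 × N: 2 H
  1 × N: no H
  Total hydrogens = 5.

5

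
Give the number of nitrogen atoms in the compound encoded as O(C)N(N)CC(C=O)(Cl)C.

The symbol for nitrogen appears 2 times in the SMILES.

2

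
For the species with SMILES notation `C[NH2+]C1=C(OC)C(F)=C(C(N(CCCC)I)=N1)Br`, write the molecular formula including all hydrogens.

Heavy atoms from the SMILES: 1 Br, 11 C, 1 F, 1 I, 3 N, 1 O.
Implicit hydrogens by atom environment:
  5 × C (aromatic): no H
  3 × C: 3 H each → 9
  3 × C: 2 H each → 6
  1 × Br: no H
  1 × F: no H
  1 × I: no H
  1 × N (charge +1): 2 H
  1 × N (aromatic): no H
  1 × N: no H
  1 × O: no H
  Total hydrogens = 17.
Net charge +1.
Molecular formula: C11H17BrFIN3O+

C11H17BrFIN3O+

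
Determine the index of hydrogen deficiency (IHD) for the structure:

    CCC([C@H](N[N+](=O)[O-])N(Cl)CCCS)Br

1

Molecular formula from the SMILES: C7H15BrClN3O2S.
DoU = (2C + 2 + N − H − X)/2 = (2·7 + 2 + 3 − 15 − 2)/2 = 2/2 = 1.
(Structurally: 0 ring(s) + 1 π bond(s) = 1.)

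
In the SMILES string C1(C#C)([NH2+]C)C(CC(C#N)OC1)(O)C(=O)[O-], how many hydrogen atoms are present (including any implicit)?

Hydrogens are implicit in SMILES; fill each atom to its normal valence:
  5 × C: no H
  2 × C: 2 H each → 4
  2 × C: 1 H each → 2
  2 × O: no H
  1 × C: 3 H
  1 × N (charge +1): 2 H
  1 × N: no H
  1 × O: 1 H
  1 × O (charge -1): no H
  Total hydrogens = 12.

12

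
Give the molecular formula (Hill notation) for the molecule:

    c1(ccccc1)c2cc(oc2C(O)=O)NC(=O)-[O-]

Heavy atoms from the SMILES: 12 C, 1 N, 5 O.
Implicit hydrogens by atom environment:
  6 × C (aromatic): 1 H each → 6
  4 × C (aromatic): no H
  2 × C: no H
  2 × O: no H
  1 × N: 1 H
  1 × O: 1 H
  1 × O (aromatic): no H
  1 × O (charge -1): no H
  Total hydrogens = 8.
Net charge -1.
Molecular formula: C12H8NO5-

C12H8NO5-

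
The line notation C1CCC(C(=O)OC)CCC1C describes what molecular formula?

Heavy atoms from the SMILES: 10 C, 2 O.
Implicit hydrogens by atom environment:
  5 × C: 2 H each → 10
  2 × C: 3 H each → 6
  2 × C: 1 H each → 2
  2 × O: no H
  1 × C: no H
  Total hydrogens = 18.
Molecular formula: C10H18O2

C10H18O2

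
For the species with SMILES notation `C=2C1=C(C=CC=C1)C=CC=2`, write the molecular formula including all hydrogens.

C10H8

Heavy atoms from the SMILES: 10 C.
Implicit hydrogens by atom environment:
  8 × C (aromatic): 1 H each → 8
  2 × C (aromatic): no H
  Total hydrogens = 8.
Molecular formula: C10H8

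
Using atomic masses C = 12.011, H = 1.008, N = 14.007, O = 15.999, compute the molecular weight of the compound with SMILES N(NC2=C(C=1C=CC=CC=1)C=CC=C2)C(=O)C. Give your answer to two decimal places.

Molecular formula: C14H14N2O.
M = 14×12.011 + 14×1.008 + 2×14.007 + 1×15.999 = 226.28 g/mol.

226.28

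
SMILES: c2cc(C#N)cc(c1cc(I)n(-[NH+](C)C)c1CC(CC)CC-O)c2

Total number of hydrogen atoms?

25

Hydrogens are implicit in SMILES; fill each atom to its normal valence:
  5 × C (aromatic): 1 H each → 5
  5 × C (aromatic): no H
  4 × C: 2 H each → 8
  3 × C: 3 H each → 9
  1 × C: 1 H
  1 × C: no H
  1 × I: no H
  1 × N (charge +1): 1 H
  1 × N (aromatic): no H
  1 × N: no H
  1 × O: 1 H
  Total hydrogens = 25.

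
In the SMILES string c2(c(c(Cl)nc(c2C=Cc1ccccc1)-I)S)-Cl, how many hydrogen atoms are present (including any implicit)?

8

Hydrogens are implicit in SMILES; fill each atom to its normal valence:
  6 × C (aromatic): no H
  5 × C (aromatic): 1 H each → 5
  2 × C: 1 H each → 2
  2 × Cl: no H
  1 × I: no H
  1 × N (aromatic): no H
  1 × S: 1 H
  Total hydrogens = 8.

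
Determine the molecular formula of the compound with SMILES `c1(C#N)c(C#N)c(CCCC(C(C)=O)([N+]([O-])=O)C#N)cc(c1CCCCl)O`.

Heavy atoms from the SMILES: 18 C, 1 Cl, 4 N, 4 O.
Implicit hydrogens by atom environment:
  6 × C: 2 H each → 12
  5 × C (aromatic): no H
  5 × C: no H
  3 × N: no H
  2 × O: no H
  1 × C: 3 H
  1 × C (aromatic): 1 H
  1 × Cl: no H
  1 × N (charge +1): no H
  1 × O: 1 H
  1 × O (charge -1): no H
  Total hydrogens = 17.
Molecular formula: C18H17ClN4O4

C18H17ClN4O4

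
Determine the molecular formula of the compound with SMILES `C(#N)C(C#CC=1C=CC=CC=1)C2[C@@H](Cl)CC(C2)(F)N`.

Heavy atoms from the SMILES: 15 C, 1 Cl, 1 F, 2 N.
Implicit hydrogens by atom environment:
  5 × C (aromatic): 1 H each → 5
  4 × C: no H
  3 × C: 1 H each → 3
  2 × C: 2 H each → 4
  1 × C (aromatic): no H
  1 × Cl: no H
  1 × F: no H
  1 × N: 2 H
  1 × N: no H
  Total hydrogens = 14.
Molecular formula: C15H14ClFN2

C15H14ClFN2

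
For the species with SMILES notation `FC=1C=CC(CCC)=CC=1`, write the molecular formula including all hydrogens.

C9H11F

Heavy atoms from the SMILES: 9 C, 1 F.
Implicit hydrogens by atom environment:
  4 × C (aromatic): 1 H each → 4
  2 × C: 2 H each → 4
  2 × C (aromatic): no H
  1 × C: 3 H
  1 × F: no H
  Total hydrogens = 11.
Molecular formula: C9H11F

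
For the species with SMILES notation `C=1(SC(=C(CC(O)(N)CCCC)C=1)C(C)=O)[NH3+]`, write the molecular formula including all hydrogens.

Heavy atoms from the SMILES: 12 C, 2 N, 2 O, 1 S.
Implicit hydrogens by atom environment:
  4 × C: 2 H each → 8
  3 × C (aromatic): no H
  2 × C: 3 H each → 6
  2 × C: no H
  1 × C (aromatic): 1 H
  1 × N (charge +1): 3 H
  1 × N: 2 H
  1 × O: 1 H
  1 × O: no H
  1 × S (aromatic): no H
  Total hydrogens = 21.
Net charge +1.
Molecular formula: C12H21N2O2S+

C12H21N2O2S+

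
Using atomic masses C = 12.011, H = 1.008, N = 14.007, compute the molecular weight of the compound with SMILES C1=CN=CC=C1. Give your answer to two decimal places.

79.10

Molecular formula: C5H5N.
M = 5×12.011 + 5×1.008 + 1×14.007 = 79.10 g/mol.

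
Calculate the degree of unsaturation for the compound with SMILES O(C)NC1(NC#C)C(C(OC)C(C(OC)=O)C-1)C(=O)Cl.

5

Molecular formula from the SMILES: C12H17ClN2O5.
DoU = (2C + 2 + N − H − X)/2 = (2·12 + 2 + 2 − 17 − 1)/2 = 10/2 = 5.
(Structurally: 1 ring(s) + 4 π bond(s) = 5.)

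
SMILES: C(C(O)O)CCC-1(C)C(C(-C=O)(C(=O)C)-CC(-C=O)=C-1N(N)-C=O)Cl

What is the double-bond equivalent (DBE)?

Molecular formula from the SMILES: C16H23ClN2O6.
DoU = (2C + 2 + N − H − X)/2 = (2·16 + 2 + 2 − 23 − 1)/2 = 12/2 = 6.
(Structurally: 1 ring(s) + 5 π bond(s) = 6.)

6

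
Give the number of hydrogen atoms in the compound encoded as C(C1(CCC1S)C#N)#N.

6

Hydrogens are implicit in SMILES; fill each atom to its normal valence:
  3 × C: no H
  2 × C: 2 H each → 4
  2 × N: no H
  1 × C: 1 H
  1 × S: 1 H
  Total hydrogens = 6.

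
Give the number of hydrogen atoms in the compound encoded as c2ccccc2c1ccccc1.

10

Hydrogens are implicit in SMILES; fill each atom to its normal valence:
  10 × C (aromatic): 1 H each → 10
  2 × C (aromatic): no H
  Total hydrogens = 10.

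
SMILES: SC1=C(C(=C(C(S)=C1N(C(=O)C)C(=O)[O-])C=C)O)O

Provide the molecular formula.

C11H10NO5S2-

Heavy atoms from the SMILES: 11 C, 1 N, 5 O, 2 S.
Implicit hydrogens by atom environment:
  6 × C (aromatic): no H
  2 × C: no H
  2 × O: 1 H each → 2
  2 × O: no H
  2 × S: 1 H each → 2
  1 × C: 3 H
  1 × C: 2 H
  1 × C: 1 H
  1 × N: no H
  1 × O (charge -1): no H
  Total hydrogens = 10.
Net charge -1.
Molecular formula: C11H10NO5S2-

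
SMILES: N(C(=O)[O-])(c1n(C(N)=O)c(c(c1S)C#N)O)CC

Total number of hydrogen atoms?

Hydrogens are implicit in SMILES; fill each atom to its normal valence:
  4 × C (aromatic): no H
  3 × C: no H
  2 × N: no H
  2 × O: no H
  1 × C: 3 H
  1 × C: 2 H
  1 × N: 2 H
  1 × N (aromatic): no H
  1 × O: 1 H
  1 × O (charge -1): no H
  1 × S: 1 H
  Total hydrogens = 9.

9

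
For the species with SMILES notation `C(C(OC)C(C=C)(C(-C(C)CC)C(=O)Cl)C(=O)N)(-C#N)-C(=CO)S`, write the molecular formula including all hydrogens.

Heavy atoms from the SMILES: 16 C, 1 Cl, 2 N, 4 O, 1 S.
Implicit hydrogens by atom environment:
  6 × C: 1 H each → 6
  5 × C: no H
  3 × C: 3 H each → 9
  3 × O: no H
  2 × C: 2 H each → 4
  1 × Cl: no H
  1 × N: 2 H
  1 × N: no H
  1 × O: 1 H
  1 × S: 1 H
  Total hydrogens = 23.
Molecular formula: C16H23ClN2O4S

C16H23ClN2O4S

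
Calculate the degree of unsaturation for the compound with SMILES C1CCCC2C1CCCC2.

2

Molecular formula from the SMILES: C10H18.
DoU = (2C + 2 + N − H − X)/2 = (2·10 + 2 + 0 − 18 − 0)/2 = 4/2 = 2.
(Structurally: 2 ring(s) + 0 π bond(s) = 2.)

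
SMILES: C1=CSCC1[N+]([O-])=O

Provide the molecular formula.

C4H5NO2S

Heavy atoms from the SMILES: 4 C, 1 N, 2 O, 1 S.
Implicit hydrogens by atom environment:
  3 × C: 1 H each → 3
  1 × C: 2 H
  1 × N (charge +1): no H
  1 × O: no H
  1 × O (charge -1): no H
  1 × S: no H
  Total hydrogens = 5.
Molecular formula: C4H5NO2S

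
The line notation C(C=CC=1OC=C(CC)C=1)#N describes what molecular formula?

C9H9NO

Heavy atoms from the SMILES: 9 C, 1 N, 1 O.
Implicit hydrogens by atom environment:
  2 × C (aromatic): 1 H each → 2
  2 × C: 1 H each → 2
  2 × C (aromatic): no H
  1 × C: 3 H
  1 × C: 2 H
  1 × C: no H
  1 × N: no H
  1 × O (aromatic): no H
  Total hydrogens = 9.
Molecular formula: C9H9NO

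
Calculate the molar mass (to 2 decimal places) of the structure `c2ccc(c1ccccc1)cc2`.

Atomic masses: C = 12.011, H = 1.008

Molecular formula: C12H10.
M = 12×12.011 + 10×1.008 = 154.21 g/mol.

154.21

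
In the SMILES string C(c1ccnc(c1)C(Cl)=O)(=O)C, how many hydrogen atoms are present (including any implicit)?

6

Hydrogens are implicit in SMILES; fill each atom to its normal valence:
  3 × C (aromatic): 1 H each → 3
  2 × C (aromatic): no H
  2 × C: no H
  2 × O: no H
  1 × C: 3 H
  1 × Cl: no H
  1 × N (aromatic): no H
  Total hydrogens = 6.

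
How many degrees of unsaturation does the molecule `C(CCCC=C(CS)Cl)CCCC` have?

1

Molecular formula from the SMILES: C11H21ClS.
DoU = (2C + 2 + N − H − X)/2 = (2·11 + 2 + 0 − 21 − 1)/2 = 2/2 = 1.
(Structurally: 0 ring(s) + 1 π bond(s) = 1.)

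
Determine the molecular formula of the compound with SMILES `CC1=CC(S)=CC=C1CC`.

C9H12S

Heavy atoms from the SMILES: 9 C, 1 S.
Implicit hydrogens by atom environment:
  3 × C (aromatic): 1 H each → 3
  3 × C (aromatic): no H
  2 × C: 3 H each → 6
  1 × C: 2 H
  1 × S: 1 H
  Total hydrogens = 12.
Molecular formula: C9H12S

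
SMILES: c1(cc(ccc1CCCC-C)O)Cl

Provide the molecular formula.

Heavy atoms from the SMILES: 11 C, 1 Cl, 1 O.
Implicit hydrogens by atom environment:
  4 × C: 2 H each → 8
  3 × C (aromatic): 1 H each → 3
  3 × C (aromatic): no H
  1 × C: 3 H
  1 × Cl: no H
  1 × O: 1 H
  Total hydrogens = 15.
Molecular formula: C11H15ClO

C11H15ClO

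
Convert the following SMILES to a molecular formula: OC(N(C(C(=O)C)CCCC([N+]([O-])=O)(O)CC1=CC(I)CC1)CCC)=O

Heavy atoms from the SMILES: 17 C, 1 I, 2 N, 6 O.
Implicit hydrogens by atom environment:
  8 × C: 2 H each → 16
  4 × C: no H
  3 × C: 1 H each → 3
  3 × O: no H
  2 × C: 3 H each → 6
  2 × O: 1 H each → 2
  1 × I: no H
  1 × N (charge +1): no H
  1 × N: no H
  1 × O (charge -1): no H
  Total hydrogens = 27.
Molecular formula: C17H27IN2O6

C17H27IN2O6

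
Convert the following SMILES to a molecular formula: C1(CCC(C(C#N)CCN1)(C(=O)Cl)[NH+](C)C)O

C11H19ClN3O2+

Heavy atoms from the SMILES: 11 C, 1 Cl, 3 N, 2 O.
Implicit hydrogens by atom environment:
  4 × C: 2 H each → 8
  3 × C: no H
  2 × C: 3 H each → 6
  2 × C: 1 H each → 2
  1 × Cl: no H
  1 × N: 1 H
  1 × N (charge +1): 1 H
  1 × N: no H
  1 × O: 1 H
  1 × O: no H
  Total hydrogens = 19.
Net charge +1.
Molecular formula: C11H19ClN3O2+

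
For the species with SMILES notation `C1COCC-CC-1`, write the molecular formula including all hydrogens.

Heavy atoms from the SMILES: 6 C, 1 O.
Implicit hydrogens by atom environment:
  6 × C: 2 H each → 12
  1 × O: no H
  Total hydrogens = 12.
Molecular formula: C6H12O

C6H12O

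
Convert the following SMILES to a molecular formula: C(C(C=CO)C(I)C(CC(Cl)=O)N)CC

C10H17ClINO2

Heavy atoms from the SMILES: 10 C, 1 Cl, 1 I, 1 N, 2 O.
Implicit hydrogens by atom environment:
  5 × C: 1 H each → 5
  3 × C: 2 H each → 6
  1 × C: 3 H
  1 × C: no H
  1 × Cl: no H
  1 × I: no H
  1 × N: 2 H
  1 × O: 1 H
  1 × O: no H
  Total hydrogens = 17.
Molecular formula: C10H17ClINO2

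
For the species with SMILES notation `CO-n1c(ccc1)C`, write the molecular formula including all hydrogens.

Heavy atoms from the SMILES: 6 C, 1 N, 1 O.
Implicit hydrogens by atom environment:
  3 × C (aromatic): 1 H each → 3
  2 × C: 3 H each → 6
  1 × C (aromatic): no H
  1 × N (aromatic): no H
  1 × O: no H
  Total hydrogens = 9.
Molecular formula: C6H9NO

C6H9NO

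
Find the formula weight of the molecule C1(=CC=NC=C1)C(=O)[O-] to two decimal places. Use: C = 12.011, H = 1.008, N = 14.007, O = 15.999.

Molecular formula: C6H4NO2-.
M = 6×12.011 + 4×1.008 + 1×14.007 + 2×15.999 = 122.10 g/mol.

122.10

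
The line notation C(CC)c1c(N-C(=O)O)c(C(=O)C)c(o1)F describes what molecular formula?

C10H12FNO4

Heavy atoms from the SMILES: 10 C, 1 F, 1 N, 4 O.
Implicit hydrogens by atom environment:
  4 × C (aromatic): no H
  2 × C: 3 H each → 6
  2 × C: 2 H each → 4
  2 × C: no H
  2 × O: no H
  1 × F: no H
  1 × N: 1 H
  1 × O: 1 H
  1 × O (aromatic): no H
  Total hydrogens = 12.
Molecular formula: C10H12FNO4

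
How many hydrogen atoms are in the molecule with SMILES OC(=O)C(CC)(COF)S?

Hydrogens are implicit in SMILES; fill each atom to its normal valence:
  2 × C: 2 H each → 4
  2 × C: no H
  2 × O: no H
  1 × C: 3 H
  1 × F: no H
  1 × O: 1 H
  1 × S: 1 H
  Total hydrogens = 9.

9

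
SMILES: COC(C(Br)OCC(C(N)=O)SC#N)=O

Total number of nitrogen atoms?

The symbol for nitrogen appears 2 times in the SMILES.

2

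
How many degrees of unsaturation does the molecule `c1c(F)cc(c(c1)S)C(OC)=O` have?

5

Molecular formula from the SMILES: C8H7FO2S.
DoU = (2C + 2 + N − H − X)/2 = (2·8 + 2 + 0 − 7 − 1)/2 = 10/2 = 5.
(Structurally: 1 ring(s) + 4 π bond(s) = 5.)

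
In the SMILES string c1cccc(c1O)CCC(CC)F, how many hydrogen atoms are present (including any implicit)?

15

Hydrogens are implicit in SMILES; fill each atom to its normal valence:
  4 × C (aromatic): 1 H each → 4
  3 × C: 2 H each → 6
  2 × C (aromatic): no H
  1 × C: 3 H
  1 × C: 1 H
  1 × F: no H
  1 × O: 1 H
  Total hydrogens = 15.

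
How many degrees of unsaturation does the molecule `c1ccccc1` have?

Molecular formula from the SMILES: C6H6.
DoU = (2C + 2 + N − H − X)/2 = (2·6 + 2 + 0 − 6 − 0)/2 = 8/2 = 4.
(Structurally: 1 ring(s) + 3 π bond(s) = 4.)

4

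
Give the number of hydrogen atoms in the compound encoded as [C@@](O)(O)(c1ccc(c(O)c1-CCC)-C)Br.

15

Hydrogens are implicit in SMILES; fill each atom to its normal valence:
  4 × C (aromatic): no H
  3 × O: 1 H each → 3
  2 × C: 3 H each → 6
  2 × C: 2 H each → 4
  2 × C (aromatic): 1 H each → 2
  1 × Br: no H
  1 × C: no H
  Total hydrogens = 15.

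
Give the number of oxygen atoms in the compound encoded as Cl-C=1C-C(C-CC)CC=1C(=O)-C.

The symbol for oxygen appears 1 time in the SMILES.

1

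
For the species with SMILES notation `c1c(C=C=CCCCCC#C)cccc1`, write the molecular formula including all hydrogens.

C15H16

Heavy atoms from the SMILES: 15 C.
Implicit hydrogens by atom environment:
  5 × C (aromatic): 1 H each → 5
  4 × C: 2 H each → 8
  3 × C: 1 H each → 3
  2 × C: no H
  1 × C (aromatic): no H
  Total hydrogens = 16.
Molecular formula: C15H16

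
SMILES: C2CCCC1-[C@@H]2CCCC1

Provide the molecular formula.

C10H18

Heavy atoms from the SMILES: 10 C.
Implicit hydrogens by atom environment:
  8 × C: 2 H each → 16
  2 × C: 1 H each → 2
  Total hydrogens = 18.
Molecular formula: C10H18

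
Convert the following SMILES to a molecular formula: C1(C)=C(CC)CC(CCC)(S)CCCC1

C14H26S

Heavy atoms from the SMILES: 14 C, 1 S.
Implicit hydrogens by atom environment:
  8 × C: 2 H each → 16
  3 × C: 3 H each → 9
  3 × C: no H
  1 × S: 1 H
  Total hydrogens = 26.
Molecular formula: C14H26S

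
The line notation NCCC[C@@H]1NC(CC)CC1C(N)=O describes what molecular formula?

Heavy atoms from the SMILES: 10 C, 3 N, 1 O.
Implicit hydrogens by atom environment:
  5 × C: 2 H each → 10
  3 × C: 1 H each → 3
  2 × N: 2 H each → 4
  1 × C: 3 H
  1 × C: no H
  1 × N: 1 H
  1 × O: no H
  Total hydrogens = 21.
Molecular formula: C10H21N3O

C10H21N3O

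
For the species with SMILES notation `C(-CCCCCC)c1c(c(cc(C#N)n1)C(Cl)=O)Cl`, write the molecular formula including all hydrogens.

C14H16Cl2N2O

Heavy atoms from the SMILES: 14 C, 2 Cl, 2 N, 1 O.
Implicit hydrogens by atom environment:
  6 × C: 2 H each → 12
  4 × C (aromatic): no H
  2 × C: no H
  2 × Cl: no H
  1 × C: 3 H
  1 × C (aromatic): 1 H
  1 × N (aromatic): no H
  1 × N: no H
  1 × O: no H
  Total hydrogens = 16.
Molecular formula: C14H16Cl2N2O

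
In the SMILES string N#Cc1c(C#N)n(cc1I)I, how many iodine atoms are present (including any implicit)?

2

The symbol for iodine appears 2 times in the SMILES.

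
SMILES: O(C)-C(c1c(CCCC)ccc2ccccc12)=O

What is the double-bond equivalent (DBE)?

8

Molecular formula from the SMILES: C16H18O2.
DoU = (2C + 2 + N − H − X)/2 = (2·16 + 2 + 0 − 18 − 0)/2 = 16/2 = 8.
(Structurally: 2 ring(s) + 6 π bond(s) = 8.)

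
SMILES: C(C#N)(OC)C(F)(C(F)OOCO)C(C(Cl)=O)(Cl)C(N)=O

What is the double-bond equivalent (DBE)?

Molecular formula from the SMILES: C9H10Cl2F2N2O6.
DoU = (2C + 2 + N − H − X)/2 = (2·9 + 2 + 2 − 10 − 4)/2 = 8/2 = 4.
(Structurally: 0 ring(s) + 4 π bond(s) = 4.)

4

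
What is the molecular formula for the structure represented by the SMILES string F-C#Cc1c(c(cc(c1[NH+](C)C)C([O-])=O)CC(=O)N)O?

C13H13FN2O4

Heavy atoms from the SMILES: 13 C, 1 F, 2 N, 4 O.
Implicit hydrogens by atom environment:
  5 × C (aromatic): no H
  4 × C: no H
  2 × C: 3 H each → 6
  2 × O: no H
  1 × C: 2 H
  1 × C (aromatic): 1 H
  1 × F: no H
  1 × N: 2 H
  1 × N (charge +1): 1 H
  1 × O: 1 H
  1 × O (charge -1): no H
  Total hydrogens = 13.
Molecular formula: C13H13FN2O4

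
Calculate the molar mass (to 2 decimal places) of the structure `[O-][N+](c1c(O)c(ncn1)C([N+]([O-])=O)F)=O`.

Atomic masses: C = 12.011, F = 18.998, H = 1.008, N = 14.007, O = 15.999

218.10

Molecular formula: C5H3FN4O5.
M = 5×12.011 + 1×18.998 + 3×1.008 + 4×14.007 + 5×15.999 = 218.10 g/mol.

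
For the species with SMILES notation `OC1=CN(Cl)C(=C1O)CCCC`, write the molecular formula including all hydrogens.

C8H12ClNO2

Heavy atoms from the SMILES: 8 C, 1 Cl, 1 N, 2 O.
Implicit hydrogens by atom environment:
  3 × C: 2 H each → 6
  3 × C (aromatic): no H
  2 × O: 1 H each → 2
  1 × C: 3 H
  1 × C (aromatic): 1 H
  1 × Cl: no H
  1 × N (aromatic): no H
  Total hydrogens = 12.
Molecular formula: C8H12ClNO2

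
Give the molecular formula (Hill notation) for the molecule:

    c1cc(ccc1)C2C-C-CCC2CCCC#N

Heavy atoms from the SMILES: 16 C, 1 N.
Implicit hydrogens by atom environment:
  7 × C: 2 H each → 14
  5 × C (aromatic): 1 H each → 5
  2 × C: 1 H each → 2
  1 × C: no H
  1 × C (aromatic): no H
  1 × N: no H
  Total hydrogens = 21.
Molecular formula: C16H21N

C16H21N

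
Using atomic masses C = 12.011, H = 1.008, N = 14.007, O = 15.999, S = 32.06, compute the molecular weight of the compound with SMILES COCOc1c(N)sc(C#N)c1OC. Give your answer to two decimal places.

214.24

Molecular formula: C8H10N2O3S.
M = 8×12.011 + 10×1.008 + 2×14.007 + 3×15.999 + 1×32.06 = 214.24 g/mol.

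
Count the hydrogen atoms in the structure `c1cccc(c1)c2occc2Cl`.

7

Hydrogens are implicit in SMILES; fill each atom to its normal valence:
  7 × C (aromatic): 1 H each → 7
  3 × C (aromatic): no H
  1 × Cl: no H
  1 × O (aromatic): no H
  Total hydrogens = 7.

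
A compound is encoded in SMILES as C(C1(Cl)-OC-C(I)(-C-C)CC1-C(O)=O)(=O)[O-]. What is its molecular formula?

C9H11ClIO5-

Heavy atoms from the SMILES: 9 C, 1 Cl, 1 I, 5 O.
Implicit hydrogens by atom environment:
  4 × C: no H
  3 × C: 2 H each → 6
  3 × O: no H
  1 × C: 3 H
  1 × C: 1 H
  1 × Cl: no H
  1 × I: no H
  1 × O: 1 H
  1 × O (charge -1): no H
  Total hydrogens = 11.
Net charge -1.
Molecular formula: C9H11ClIO5-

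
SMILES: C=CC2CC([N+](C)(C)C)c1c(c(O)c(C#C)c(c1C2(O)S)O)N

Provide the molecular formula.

C17H23N2O3S+

Heavy atoms from the SMILES: 17 C, 2 N, 3 O, 1 S.
Implicit hydrogens by atom environment:
  6 × C (aromatic): no H
  4 × C: 1 H each → 4
  3 × C: 3 H each → 9
  3 × O: 1 H each → 3
  2 × C: 2 H each → 4
  2 × C: no H
  1 × N: 2 H
  1 × N (charge +1): no H
  1 × S: 1 H
  Total hydrogens = 23.
Net charge +1.
Molecular formula: C17H23N2O3S+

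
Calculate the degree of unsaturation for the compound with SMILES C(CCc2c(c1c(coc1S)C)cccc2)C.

Molecular formula from the SMILES: C15H18OS.
DoU = (2C + 2 + N − H − X)/2 = (2·15 + 2 + 0 − 18 − 0)/2 = 14/2 = 7.
(Structurally: 2 ring(s) + 5 π bond(s) = 7.)

7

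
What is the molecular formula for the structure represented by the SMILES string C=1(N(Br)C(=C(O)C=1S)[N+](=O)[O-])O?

C4H3BrN2O4S

Heavy atoms from the SMILES: 1 Br, 4 C, 2 N, 4 O, 1 S.
Implicit hydrogens by atom environment:
  4 × C (aromatic): no H
  2 × O: 1 H each → 2
  1 × Br: no H
  1 × N (aromatic): no H
  1 × N (charge +1): no H
  1 × O: no H
  1 × O (charge -1): no H
  1 × S: 1 H
  Total hydrogens = 3.
Molecular formula: C4H3BrN2O4S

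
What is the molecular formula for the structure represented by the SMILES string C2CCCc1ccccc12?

Heavy atoms from the SMILES: 10 C.
Implicit hydrogens by atom environment:
  4 × C: 2 H each → 8
  4 × C (aromatic): 1 H each → 4
  2 × C (aromatic): no H
  Total hydrogens = 12.
Molecular formula: C10H12

C10H12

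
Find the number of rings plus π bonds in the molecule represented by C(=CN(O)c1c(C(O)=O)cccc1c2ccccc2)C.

10

Molecular formula from the SMILES: C16H15NO3.
DoU = (2C + 2 + N − H − X)/2 = (2·16 + 2 + 1 − 15 − 0)/2 = 20/2 = 10.
(Structurally: 2 ring(s) + 8 π bond(s) = 10.)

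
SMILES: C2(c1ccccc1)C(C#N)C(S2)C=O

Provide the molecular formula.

Heavy atoms from the SMILES: 11 C, 1 N, 1 O, 1 S.
Implicit hydrogens by atom environment:
  5 × C (aromatic): 1 H each → 5
  4 × C: 1 H each → 4
  1 × C: no H
  1 × C (aromatic): no H
  1 × N: no H
  1 × O: no H
  1 × S: no H
  Total hydrogens = 9.
Molecular formula: C11H9NOS

C11H9NOS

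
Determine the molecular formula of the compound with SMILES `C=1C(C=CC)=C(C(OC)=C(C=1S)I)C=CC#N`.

Heavy atoms from the SMILES: 13 C, 1 I, 1 N, 1 O, 1 S.
Implicit hydrogens by atom environment:
  5 × C (aromatic): no H
  4 × C: 1 H each → 4
  2 × C: 3 H each → 6
  1 × C (aromatic): 1 H
  1 × C: no H
  1 × I: no H
  1 × N: no H
  1 × O: no H
  1 × S: 1 H
  Total hydrogens = 12.
Molecular formula: C13H12INOS

C13H12INOS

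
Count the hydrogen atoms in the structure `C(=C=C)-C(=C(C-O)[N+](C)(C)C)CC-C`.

Hydrogens are implicit in SMILES; fill each atom to its normal valence:
  4 × C: 3 H each → 12
  4 × C: 2 H each → 8
  3 × C: no H
  1 × C: 1 H
  1 × N (charge +1): no H
  1 × O: 1 H
  Total hydrogens = 22.

22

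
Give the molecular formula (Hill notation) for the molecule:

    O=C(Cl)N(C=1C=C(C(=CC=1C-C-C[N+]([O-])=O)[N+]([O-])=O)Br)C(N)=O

Heavy atoms from the SMILES: 1 Br, 11 C, 1 Cl, 4 N, 6 O.
Implicit hydrogens by atom environment:
  4 × C (aromatic): no H
  4 × O: no H
  3 × C: 2 H each → 6
  2 × C (aromatic): 1 H each → 2
  2 × C: no H
  2 × N (charge +1): no H
  2 × O (charge -1): no H
  1 × Br: no H
  1 × Cl: no H
  1 × N: 2 H
  1 × N: no H
  Total hydrogens = 10.
Molecular formula: C11H10BrClN4O6

C11H10BrClN4O6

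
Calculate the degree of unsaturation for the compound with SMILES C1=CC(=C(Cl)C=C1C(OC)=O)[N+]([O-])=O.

Molecular formula from the SMILES: C8H6ClNO4.
DoU = (2C + 2 + N − H − X)/2 = (2·8 + 2 + 1 − 6 − 1)/2 = 12/2 = 6.
(Structurally: 1 ring(s) + 5 π bond(s) = 6.)

6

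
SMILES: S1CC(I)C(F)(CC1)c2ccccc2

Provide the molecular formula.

Heavy atoms from the SMILES: 11 C, 1 F, 1 I, 1 S.
Implicit hydrogens by atom environment:
  5 × C (aromatic): 1 H each → 5
  3 × C: 2 H each → 6
  1 × C: 1 H
  1 × C: no H
  1 × C (aromatic): no H
  1 × F: no H
  1 × I: no H
  1 × S: no H
  Total hydrogens = 12.
Molecular formula: C11H12FIS

C11H12FIS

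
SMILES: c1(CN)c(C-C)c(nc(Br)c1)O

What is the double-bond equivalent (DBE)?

4

Molecular formula from the SMILES: C8H11BrN2O.
DoU = (2C + 2 + N − H − X)/2 = (2·8 + 2 + 2 − 11 − 1)/2 = 8/2 = 4.
(Structurally: 1 ring(s) + 3 π bond(s) = 4.)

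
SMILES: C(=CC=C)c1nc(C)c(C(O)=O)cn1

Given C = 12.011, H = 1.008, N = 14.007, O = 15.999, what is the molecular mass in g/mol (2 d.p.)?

190.20

Molecular formula: C10H10N2O2.
M = 10×12.011 + 10×1.008 + 2×14.007 + 2×15.999 = 190.20 g/mol.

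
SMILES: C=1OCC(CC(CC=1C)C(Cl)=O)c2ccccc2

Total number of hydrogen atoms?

17

Hydrogens are implicit in SMILES; fill each atom to its normal valence:
  5 × C (aromatic): 1 H each → 5
  3 × C: 2 H each → 6
  3 × C: 1 H each → 3
  2 × C: no H
  2 × O: no H
  1 × C: 3 H
  1 × C (aromatic): no H
  1 × Cl: no H
  Total hydrogens = 17.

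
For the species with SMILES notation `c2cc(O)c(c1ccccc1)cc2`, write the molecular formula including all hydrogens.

Heavy atoms from the SMILES: 12 C, 1 O.
Implicit hydrogens by atom environment:
  9 × C (aromatic): 1 H each → 9
  3 × C (aromatic): no H
  1 × O: 1 H
  Total hydrogens = 10.
Molecular formula: C12H10O

C12H10O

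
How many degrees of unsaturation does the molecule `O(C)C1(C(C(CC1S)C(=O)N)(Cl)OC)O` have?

2

Molecular formula from the SMILES: C8H14ClNO4S.
DoU = (2C + 2 + N − H − X)/2 = (2·8 + 2 + 1 − 14 − 1)/2 = 4/2 = 2.
(Structurally: 1 ring(s) + 1 π bond(s) = 2.)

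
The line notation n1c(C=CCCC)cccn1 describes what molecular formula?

C9H12N2

Heavy atoms from the SMILES: 9 C, 2 N.
Implicit hydrogens by atom environment:
  3 × C (aromatic): 1 H each → 3
  2 × C: 2 H each → 4
  2 × C: 1 H each → 2
  2 × N (aromatic): no H
  1 × C: 3 H
  1 × C (aromatic): no H
  Total hydrogens = 12.
Molecular formula: C9H12N2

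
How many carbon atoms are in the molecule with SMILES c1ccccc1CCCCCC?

The symbol for carbon appears 12 times in the SMILES. Lowercase c denotes aromatic carbon and counts toward C.

12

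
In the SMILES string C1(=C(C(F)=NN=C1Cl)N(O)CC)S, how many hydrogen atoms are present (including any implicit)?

7

Hydrogens are implicit in SMILES; fill each atom to its normal valence:
  4 × C (aromatic): no H
  2 × N (aromatic): no H
  1 × C: 3 H
  1 × C: 2 H
  1 × Cl: no H
  1 × F: no H
  1 × N: no H
  1 × O: 1 H
  1 × S: 1 H
  Total hydrogens = 7.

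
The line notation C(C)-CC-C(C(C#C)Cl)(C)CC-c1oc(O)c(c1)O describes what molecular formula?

Heavy atoms from the SMILES: 15 C, 1 Cl, 3 O.
Implicit hydrogens by atom environment:
  5 × C: 2 H each → 10
  3 × C (aromatic): no H
  2 × C: 3 H each → 6
  2 × C: 1 H each → 2
  2 × C: no H
  2 × O: 1 H each → 2
  1 × C (aromatic): 1 H
  1 × Cl: no H
  1 × O (aromatic): no H
  Total hydrogens = 21.
Molecular formula: C15H21ClO3

C15H21ClO3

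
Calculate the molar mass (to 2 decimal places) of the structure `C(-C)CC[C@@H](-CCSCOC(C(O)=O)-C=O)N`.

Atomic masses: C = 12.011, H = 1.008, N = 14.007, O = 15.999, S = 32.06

263.35

Molecular formula: C11H21NO4S.
M = 11×12.011 + 21×1.008 + 1×14.007 + 4×15.999 + 1×32.06 = 263.35 g/mol.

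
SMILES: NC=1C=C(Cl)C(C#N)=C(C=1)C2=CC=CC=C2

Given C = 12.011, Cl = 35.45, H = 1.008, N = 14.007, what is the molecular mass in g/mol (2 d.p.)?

228.68

Molecular formula: C13H9ClN2.
M = 13×12.011 + 1×35.45 + 9×1.008 + 2×14.007 = 228.68 g/mol.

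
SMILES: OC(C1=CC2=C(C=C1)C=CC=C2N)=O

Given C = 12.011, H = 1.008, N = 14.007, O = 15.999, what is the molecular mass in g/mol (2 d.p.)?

Molecular formula: C11H9NO2.
M = 11×12.011 + 9×1.008 + 1×14.007 + 2×15.999 = 187.20 g/mol.

187.20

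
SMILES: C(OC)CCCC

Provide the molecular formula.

C6H14O

Heavy atoms from the SMILES: 6 C, 1 O.
Implicit hydrogens by atom environment:
  4 × C: 2 H each → 8
  2 × C: 3 H each → 6
  1 × O: no H
  Total hydrogens = 14.
Molecular formula: C6H14O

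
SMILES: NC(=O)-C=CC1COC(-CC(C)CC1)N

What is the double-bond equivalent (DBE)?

Molecular formula from the SMILES: C11H20N2O2.
DoU = (2C + 2 + N − H − X)/2 = (2·11 + 2 + 2 − 20 − 0)/2 = 6/2 = 3.
(Structurally: 1 ring(s) + 2 π bond(s) = 3.)

3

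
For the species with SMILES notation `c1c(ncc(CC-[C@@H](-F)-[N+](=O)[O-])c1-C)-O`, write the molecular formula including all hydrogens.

Heavy atoms from the SMILES: 9 C, 1 F, 2 N, 3 O.
Implicit hydrogens by atom environment:
  3 × C (aromatic): no H
  2 × C: 2 H each → 4
  2 × C (aromatic): 1 H each → 2
  1 × C: 3 H
  1 × C: 1 H
  1 × F: no H
  1 × N (aromatic): no H
  1 × N (charge +1): no H
  1 × O: 1 H
  1 × O: no H
  1 × O (charge -1): no H
  Total hydrogens = 11.
Molecular formula: C9H11FN2O3

C9H11FN2O3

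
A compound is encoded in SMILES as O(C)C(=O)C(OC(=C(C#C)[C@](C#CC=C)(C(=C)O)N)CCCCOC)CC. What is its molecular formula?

C21H29NO5

Heavy atoms from the SMILES: 21 C, 1 N, 5 O.
Implicit hydrogens by atom environment:
  8 × C: no H
  7 × C: 2 H each → 14
  4 × O: no H
  3 × C: 3 H each → 9
  3 × C: 1 H each → 3
  1 × N: 2 H
  1 × O: 1 H
  Total hydrogens = 29.
Molecular formula: C21H29NO5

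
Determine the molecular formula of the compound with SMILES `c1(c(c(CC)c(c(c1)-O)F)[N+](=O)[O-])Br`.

Heavy atoms from the SMILES: 1 Br, 8 C, 1 F, 1 N, 3 O.
Implicit hydrogens by atom environment:
  5 × C (aromatic): no H
  1 × Br: no H
  1 × C: 3 H
  1 × C: 2 H
  1 × C (aromatic): 1 H
  1 × F: no H
  1 × N (charge +1): no H
  1 × O: 1 H
  1 × O: no H
  1 × O (charge -1): no H
  Total hydrogens = 7.
Molecular formula: C8H7BrFNO3

C8H7BrFNO3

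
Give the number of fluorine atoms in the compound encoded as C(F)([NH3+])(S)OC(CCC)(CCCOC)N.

The symbol for fluorine appears 1 time in the SMILES.

1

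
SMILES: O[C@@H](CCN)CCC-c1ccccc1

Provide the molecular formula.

C12H19NO

Heavy atoms from the SMILES: 12 C, 1 N, 1 O.
Implicit hydrogens by atom environment:
  5 × C: 2 H each → 10
  5 × C (aromatic): 1 H each → 5
  1 × C: 1 H
  1 × C (aromatic): no H
  1 × N: 2 H
  1 × O: 1 H
  Total hydrogens = 19.
Molecular formula: C12H19NO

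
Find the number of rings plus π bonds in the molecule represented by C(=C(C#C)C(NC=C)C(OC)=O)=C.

6

Molecular formula from the SMILES: C10H11NO2.
DoU = (2C + 2 + N − H − X)/2 = (2·10 + 2 + 1 − 11 − 0)/2 = 12/2 = 6.
(Structurally: 0 ring(s) + 6 π bond(s) = 6.)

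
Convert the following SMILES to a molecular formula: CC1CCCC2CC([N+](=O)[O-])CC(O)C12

C11H19NO3

Heavy atoms from the SMILES: 11 C, 1 N, 3 O.
Implicit hydrogens by atom environment:
  5 × C: 2 H each → 10
  5 × C: 1 H each → 5
  1 × C: 3 H
  1 × N (charge +1): no H
  1 × O: 1 H
  1 × O: no H
  1 × O (charge -1): no H
  Total hydrogens = 19.
Molecular formula: C11H19NO3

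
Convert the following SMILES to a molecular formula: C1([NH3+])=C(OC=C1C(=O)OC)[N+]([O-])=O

C6H7N2O5+

Heavy atoms from the SMILES: 6 C, 2 N, 5 O.
Implicit hydrogens by atom environment:
  3 × C (aromatic): no H
  3 × O: no H
  1 × C: 3 H
  1 × C (aromatic): 1 H
  1 × C: no H
  1 × N (charge +1): 3 H
  1 × N (charge +1): no H
  1 × O (aromatic): no H
  1 × O (charge -1): no H
  Total hydrogens = 7.
Net charge +1.
Molecular formula: C6H7N2O5+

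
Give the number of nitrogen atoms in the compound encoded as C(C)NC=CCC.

1

The symbol for nitrogen appears 1 time in the SMILES.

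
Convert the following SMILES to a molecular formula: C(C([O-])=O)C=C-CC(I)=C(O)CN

Heavy atoms from the SMILES: 8 C, 1 I, 1 N, 3 O.
Implicit hydrogens by atom environment:
  3 × C: 2 H each → 6
  3 × C: no H
  2 × C: 1 H each → 2
  1 × I: no H
  1 × N: 2 H
  1 × O: 1 H
  1 × O: no H
  1 × O (charge -1): no H
  Total hydrogens = 11.
Net charge -1.
Molecular formula: C8H11INO3-

C8H11INO3-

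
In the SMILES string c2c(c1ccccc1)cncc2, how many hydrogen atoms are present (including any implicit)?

9

Hydrogens are implicit in SMILES; fill each atom to its normal valence:
  9 × C (aromatic): 1 H each → 9
  2 × C (aromatic): no H
  1 × N (aromatic): no H
  Total hydrogens = 9.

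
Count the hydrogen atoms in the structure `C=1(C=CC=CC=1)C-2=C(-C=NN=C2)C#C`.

8

Hydrogens are implicit in SMILES; fill each atom to its normal valence:
  7 × C (aromatic): 1 H each → 7
  3 × C (aromatic): no H
  2 × N (aromatic): no H
  1 × C: 1 H
  1 × C: no H
  Total hydrogens = 8.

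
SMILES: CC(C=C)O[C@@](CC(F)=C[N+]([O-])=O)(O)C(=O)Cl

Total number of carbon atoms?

9

The symbol for carbon appears 9 times in the SMILES. (Cl is a single chlorine, not C + l.)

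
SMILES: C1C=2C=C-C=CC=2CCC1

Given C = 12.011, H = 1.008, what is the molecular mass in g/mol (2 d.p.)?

132.21

Molecular formula: C10H12.
M = 10×12.011 + 12×1.008 = 132.21 g/mol.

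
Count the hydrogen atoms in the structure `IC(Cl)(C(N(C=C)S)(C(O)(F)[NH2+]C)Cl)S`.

Hydrogens are implicit in SMILES; fill each atom to its normal valence:
  3 × C: no H
  2 × Cl: no H
  2 × S: 1 H each → 2
  1 × C: 3 H
  1 × C: 2 H
  1 × C: 1 H
  1 × F: no H
  1 × I: no H
  1 × N (charge +1): 2 H
  1 × N: no H
  1 × O: 1 H
  Total hydrogens = 11.

11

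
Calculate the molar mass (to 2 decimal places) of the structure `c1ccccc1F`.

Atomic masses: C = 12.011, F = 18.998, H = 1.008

Molecular formula: C6H5F.
M = 6×12.011 + 1×18.998 + 5×1.008 = 96.10 g/mol.

96.10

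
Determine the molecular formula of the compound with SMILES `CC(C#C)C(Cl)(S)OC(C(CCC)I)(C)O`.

C11H18ClIO2S

Heavy atoms from the SMILES: 11 C, 1 Cl, 1 I, 2 O, 1 S.
Implicit hydrogens by atom environment:
  3 × C: 3 H each → 9
  3 × C: 1 H each → 3
  3 × C: no H
  2 × C: 2 H each → 4
  1 × Cl: no H
  1 × I: no H
  1 × O: 1 H
  1 × O: no H
  1 × S: 1 H
  Total hydrogens = 18.
Molecular formula: C11H18ClIO2S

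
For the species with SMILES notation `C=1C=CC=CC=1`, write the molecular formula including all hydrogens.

Heavy atoms from the SMILES: 6 C.
Implicit hydrogens by atom environment:
  6 × C (aromatic): 1 H each → 6
  Total hydrogens = 6.
Molecular formula: C6H6

C6H6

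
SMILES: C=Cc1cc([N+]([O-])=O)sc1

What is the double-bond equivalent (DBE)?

Molecular formula from the SMILES: C6H5NO2S.
DoU = (2C + 2 + N − H − X)/2 = (2·6 + 2 + 1 − 5 − 0)/2 = 10/2 = 5.
(Structurally: 1 ring(s) + 4 π bond(s) = 5.)

5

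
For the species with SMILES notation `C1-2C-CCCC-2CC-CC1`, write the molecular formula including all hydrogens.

C10H18

Heavy atoms from the SMILES: 10 C.
Implicit hydrogens by atom environment:
  8 × C: 2 H each → 16
  2 × C: 1 H each → 2
  Total hydrogens = 18.
Molecular formula: C10H18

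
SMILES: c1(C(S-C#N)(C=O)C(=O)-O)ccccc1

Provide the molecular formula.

C10H7NO3S

Heavy atoms from the SMILES: 10 C, 1 N, 3 O, 1 S.
Implicit hydrogens by atom environment:
  5 × C (aromatic): 1 H each → 5
  3 × C: no H
  2 × O: no H
  1 × C: 1 H
  1 × C (aromatic): no H
  1 × N: no H
  1 × O: 1 H
  1 × S: no H
  Total hydrogens = 7.
Molecular formula: C10H7NO3S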